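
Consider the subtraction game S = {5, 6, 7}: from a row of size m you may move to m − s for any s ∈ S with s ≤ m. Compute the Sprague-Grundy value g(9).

1

Build the Grundy sequence with g(k) = mex{g(k−s) : s ∈ {5, 6, 7}, s ≤ k}:
k:     0  1  2  3  4  5  6  7  8  9
g(k):  0  0  0  0  0  1  1  1  1  1
So g(9) = 1.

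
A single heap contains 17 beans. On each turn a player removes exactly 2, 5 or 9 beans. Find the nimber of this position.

Compute g(0), g(1), … for moves {2, 5, 9}:
k:     0  1  2  3  4  5  6  7  8  9 10 11 12 13 14 15 16 17
g(k):  0  0  1  1  0  2  1  0  0  1  1  0  2  1  0  0  1  1
So g(17) = 1.

1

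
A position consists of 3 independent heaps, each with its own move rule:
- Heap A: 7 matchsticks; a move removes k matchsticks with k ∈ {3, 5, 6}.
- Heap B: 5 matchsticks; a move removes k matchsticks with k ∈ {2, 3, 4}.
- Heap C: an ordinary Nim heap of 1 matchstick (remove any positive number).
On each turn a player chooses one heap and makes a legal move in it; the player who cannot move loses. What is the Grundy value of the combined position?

1

Grundy values for heap A (subtraction set {3, 5, 6}):
g(0) = mex{} = 0
g(1) = mex{} = 0
g(2) = mex{} = 0
g(3) = mex{0} = 1
g(4) = mex{0} = 1
g(5) = mex{0} = 1
g(6) = mex{0,1} = 2
g(7) = mex{0,1} = 2
So g(7) = 2.
For heap B, compute g(0), g(1), … with moves {2, 3, 4}:
k:     0  1  2  3  4  5
g(k):  0  0  1  1  2  2
So g(5) = 2.
Heap C is a plain Nim heap of size 1, so its Grundy value is 1.
The value of a disjunctive sum is the nim-sum of the parts.
Combined value = 2 ⊕ 2 ⊕ 1 = 1.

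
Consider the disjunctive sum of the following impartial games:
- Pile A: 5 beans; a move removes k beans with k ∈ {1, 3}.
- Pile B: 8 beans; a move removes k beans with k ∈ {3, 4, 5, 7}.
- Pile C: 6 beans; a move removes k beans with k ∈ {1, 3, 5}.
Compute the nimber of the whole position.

3

Build the Grundy sequence for pile A with g(k) = mex{g(k−s) : s ∈ {1, 3}, s ≤ k}:
k:     0  1  2  3  4  5
g(k):  0  1  0  1  0  1
So g(5) = 1.
For pile B, compute g(0), g(1), … with moves {3, 4, 5, 7}:
k:     0  1  2  3  4  5  6  7  8
g(k):  0  0  0  1  1  1  2  2  2
So g(8) = 2.
For pile C, compute g(0), g(1), … with moves {1, 3, 5}:
k:     0  1  2  3  4  5  6
g(k):  0  1  0  1  0  1  0
So g(6) = 0.
By the Sprague-Grundy theorem, the Grundy value of a sum of independent games is the XOR of the component values.
Combined value = 1 ⊕ 2 ⊕ 0 = 3.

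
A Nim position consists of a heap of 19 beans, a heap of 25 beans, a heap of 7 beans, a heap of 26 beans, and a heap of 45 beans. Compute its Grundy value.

58

Nim-sum: 19 ^ 25 ^ 7 ^ 26 ^ 45 = 58.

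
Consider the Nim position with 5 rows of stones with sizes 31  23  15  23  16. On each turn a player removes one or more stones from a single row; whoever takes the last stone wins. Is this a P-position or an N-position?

Compute the nim-sum pairwise:
31 ⊕ 23 = 8
8 ⊕ 15 = 7
7 ⊕ 23 = 16
16 ⊕ 16 = 0
The nim-sum is 0, so this is a P-position: the player to move is in a losing position under optimal play.

P-position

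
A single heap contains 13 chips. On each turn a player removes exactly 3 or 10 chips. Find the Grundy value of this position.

0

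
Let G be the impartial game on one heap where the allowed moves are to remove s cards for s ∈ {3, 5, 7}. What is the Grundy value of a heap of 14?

1

Build the Grundy sequence with g(k) = mex{g(k−s) : s ∈ {3, 5, 7}, s ≤ k}:
k:     0  1  2  3  4  5  6  7  8  9 10 11 12 13 14
g(k):  0  0  0  1  1  1  2  2  2  3  0  0  0  1  1
So g(14) = 1.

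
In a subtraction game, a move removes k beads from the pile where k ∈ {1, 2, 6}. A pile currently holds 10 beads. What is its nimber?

0

Build the Grundy sequence with g(k) = mex{g(k−s) : s ∈ {1, 2, 6}, s ≤ k}:
k:     0  1  2  3  4  5  6  7  8  9 10
g(k):  0  1  2  0  1  2  3  0  1  2  0
So g(10) = 0.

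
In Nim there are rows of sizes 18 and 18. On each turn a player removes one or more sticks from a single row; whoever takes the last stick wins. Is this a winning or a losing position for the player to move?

In binary:
  10010  (18)
  10010  (18)
  -----
  00000  (0)
The nim-sum is 0, so this is a P-position: the player to move is in a losing position under optimal play.

Losing position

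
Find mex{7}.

0

0 is not in the set, so the mex is 0.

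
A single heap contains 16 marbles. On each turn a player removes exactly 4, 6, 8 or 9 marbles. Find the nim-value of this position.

0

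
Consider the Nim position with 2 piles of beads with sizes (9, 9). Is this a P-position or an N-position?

Compute the nim-sum pairwise:
9 XOR 9 = 0
The nim-sum is 0, so this is a P-position: the player to move is in a losing position under optimal play.

P-position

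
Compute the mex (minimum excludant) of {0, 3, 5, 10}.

0 is in the set but 1 is not, so the mex is 1.

1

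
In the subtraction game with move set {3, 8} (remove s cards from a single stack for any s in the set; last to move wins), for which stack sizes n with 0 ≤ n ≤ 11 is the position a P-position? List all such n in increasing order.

Build the Grundy sequence with g(k) = mex{g(k−s) : s ∈ {3, 8}, s ≤ k}:
k:     0  1  2  3  4  5  6  7  8  9 10 11
g(k):  0  0  0  1  1  1  0  0  2  1  1  0
The P-positions (g = 0) in 0..11 are 0, 1, 2, 6, 7, 11.

0, 1, 2, 6, 7, 11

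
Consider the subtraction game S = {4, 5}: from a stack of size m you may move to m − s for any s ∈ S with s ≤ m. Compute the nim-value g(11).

Grundy values for subtraction set {4, 5}:
g(0) = mex{} = 0
g(1) = mex{} = 0
g(2) = mex{} = 0
g(3) = mex{} = 0
g(4) = mex{0} = 1
g(5) = mex{0} = 1
g(6) = mex{0} = 1
g(7) = mex{0} = 1
g(8) = mex{0,1} = 2
g(9) = mex{1} = 0
g(10) = mex{1} = 0
g(11) = mex{1} = 0
So g(11) = 0.

0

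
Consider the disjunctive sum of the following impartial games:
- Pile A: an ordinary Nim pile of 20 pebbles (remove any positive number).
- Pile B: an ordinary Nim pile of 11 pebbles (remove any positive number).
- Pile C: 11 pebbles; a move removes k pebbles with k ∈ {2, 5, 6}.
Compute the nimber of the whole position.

31

Pile A is a plain Nim pile of size 20, so its Grundy value is 20.
Pile B is a plain Nim pile of size 11, so its Grundy value is 11.
Grundy values for pile C (subtraction set {2, 5, 6}):
g(0) = mex{} = 0
g(1) = mex{} = 0
g(2) = mex{0} = 1
g(3) = mex{0} = 1
g(4) = mex{1} = 0
g(5) = mex{0,1} = 2
g(6) = mex{0} = 1
g(7) = mex{0,1,2} = 3
g(8) = mex{1} = 0
g(9) = mex{0,1,3} = 2
g(10) = mex{0,2} = 1
g(11) = mex{1,2} = 0
So g(11) = 0.
The value of a disjunctive sum is the nim-sum of the parts.
Combined value = 20 ⊕ 11 ⊕ 0 = 31.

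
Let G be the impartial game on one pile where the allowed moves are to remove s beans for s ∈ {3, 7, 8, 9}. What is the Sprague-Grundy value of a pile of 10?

Build the Grundy sequence with g(k) = mex{g(k−s) : s ∈ {3, 7, 8, 9}, s ≤ k}:
k:     0  1  2  3  4  5  6  7  8  9 10
g(k):  0  0  0  1  1  1  0  2  2  1  3
So g(10) = 3.

3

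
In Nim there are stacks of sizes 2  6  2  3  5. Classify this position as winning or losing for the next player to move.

Losing position

Nim-sum: 2 XOR 6 XOR 2 XOR 3 XOR 5 = 0.
The nim-sum is 0, so this is a P-position: the player to move is in a losing position under optimal play.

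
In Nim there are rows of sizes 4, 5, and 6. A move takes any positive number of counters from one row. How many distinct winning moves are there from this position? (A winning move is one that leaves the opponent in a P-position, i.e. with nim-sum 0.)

Compute the nim-sum pairwise:
4 ^ 5 = 1
1 ^ 6 = 7
The overall nim-sum is X = 7. A row of size p has a winning move iff p XOR X < p (reduce it to p XOR X).
  4: 4 XOR 7 = 3 < 4 — winning move (to 3).
  5: 5 XOR 7 = 2 < 5 — winning move (to 2).
  6: 6 XOR 7 = 1 < 6 — winning move (to 1).
That gives 3 winning moves.

3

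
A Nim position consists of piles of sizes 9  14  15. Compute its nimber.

Compute the nim-sum pairwise:
9 ⊕ 14 = 7
7 ⊕ 15 = 8

8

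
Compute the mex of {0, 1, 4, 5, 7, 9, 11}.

2

The values 0, 1 are all present; 2 is the first non-negative integer missing from the set.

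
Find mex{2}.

0 is not in the set, so the mex is 0.

0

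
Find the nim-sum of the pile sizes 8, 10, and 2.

Nim-sum: 8 ⊕ 10 ⊕ 2 = 0.

0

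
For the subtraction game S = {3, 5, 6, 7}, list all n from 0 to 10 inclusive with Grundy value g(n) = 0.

0, 1, 2, 10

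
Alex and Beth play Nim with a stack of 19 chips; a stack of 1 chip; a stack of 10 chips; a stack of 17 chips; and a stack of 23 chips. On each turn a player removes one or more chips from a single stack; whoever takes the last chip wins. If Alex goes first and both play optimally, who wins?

Nim-sum: 19 XOR 1 XOR 10 XOR 17 XOR 23 = 30.
The nim-sum is 30 ≠ 0, so this is an N-position: the player to move can win; Alex has a winning move.

Alex wins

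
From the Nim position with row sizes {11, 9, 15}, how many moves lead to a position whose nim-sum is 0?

3

Bitwise XOR of the heap sizes:
  1011  (11)
  1001  (9)
  1111  (15)
  ----
  1101  (13)
The overall nim-sum is X = 13. A row of size p has a winning move iff p XOR X < p (reduce it to p XOR X).
  11: 11 XOR 13 = 6 < 11 — winning move (to 6).
  9: 9 XOR 13 = 4 < 9 — winning move (to 4).
  15: 15 XOR 13 = 2 < 15 — winning move (to 2).
That gives 3 winning moves.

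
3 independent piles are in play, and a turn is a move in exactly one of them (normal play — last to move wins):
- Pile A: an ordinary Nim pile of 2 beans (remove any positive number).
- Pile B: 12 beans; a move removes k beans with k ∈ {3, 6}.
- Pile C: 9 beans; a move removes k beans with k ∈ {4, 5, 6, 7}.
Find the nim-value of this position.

1

Pile A is a plain Nim pile of size 2, so its Grundy value is 2.
Grundy values for pile B (subtraction set {3, 6}):
k:     0  1  2  3  4  5  6  7  8  9 10 11 12
g(k):  0  0  0  1  1  1  2  2  2  0  0  0  1
So g(12) = 1.
Grundy values for pile C (subtraction set {4, 5, 6, 7}):
g(0) = mex{} = 0
g(1) = mex{} = 0
g(2) = mex{} = 0
g(3) = mex{} = 0
g(4) = mex{0} = 1
g(5) = mex{0} = 1
g(6) = mex{0} = 1
g(7) = mex{0} = 1
g(8) = mex{0,1} = 2
g(9) = mex{0,1} = 2
So g(9) = 2.
The value of a disjunctive sum is the nim-sum of the parts.
Combined value = 2 ⊕ 1 ⊕ 2 = 1.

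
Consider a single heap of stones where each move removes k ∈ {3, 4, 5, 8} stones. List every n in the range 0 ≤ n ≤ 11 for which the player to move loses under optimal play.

Build the Grundy sequence with g(k) = mex{g(k−s) : s ∈ {3, 4, 5, 8}, s ≤ k}:
g(0) = mex{} = 0
g(1) = mex{} = 0
g(2) = mex{} = 0
g(3) = mex{0} = 1
g(4) = mex{0} = 1
g(5) = mex{0} = 1
g(6) = mex{0,1} = 2
g(7) = mex{0,1} = 2
g(8) = mex{0,1} = 2
g(9) = mex{0,1,2} = 3
g(10) = mex{0,1,2} = 3
g(11) = mex{1,2} = 0
The P-positions (g = 0) in 0..11 are 0, 1, 2, 11.

0, 1, 2, 11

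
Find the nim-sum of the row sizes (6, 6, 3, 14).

Compute the nim-sum pairwise:
6 ^ 6 = 0
0 ^ 3 = 3
3 ^ 14 = 13

13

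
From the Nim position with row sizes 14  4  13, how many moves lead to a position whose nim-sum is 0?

Nim-sum: 14 ⊕ 4 ⊕ 13 = 7.
The overall nim-sum is X = 7. A row of size p has a winning move iff p XOR X < p (reduce it to p XOR X).
  14: 14 XOR 7 = 9 < 14 — winning move (to 9).
  4: 4 XOR 7 = 3 < 4 — winning move (to 3).
  13: 13 XOR 7 = 10 < 13 — winning move (to 10).
That gives 3 winning moves.

3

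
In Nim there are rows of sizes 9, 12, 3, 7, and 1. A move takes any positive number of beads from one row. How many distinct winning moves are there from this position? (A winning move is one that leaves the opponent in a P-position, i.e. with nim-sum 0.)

0

In binary:
  1001  (9)
  1100  (12)
  0011  (3)
  0111  (7)
  0001  (1)
  ----
  0000  (0)
The nim-sum is already 0, so every move leaves a nonzero nim-sum — there are no winning moves.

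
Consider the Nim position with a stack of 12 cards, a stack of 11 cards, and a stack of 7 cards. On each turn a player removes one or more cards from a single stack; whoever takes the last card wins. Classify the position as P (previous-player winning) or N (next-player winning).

Compute the nim-sum pairwise:
12 ^ 11 = 7
7 ^ 7 = 0
The nim-sum is 0, so this is a P-position: the player to move is in a losing position under optimal play.

P-position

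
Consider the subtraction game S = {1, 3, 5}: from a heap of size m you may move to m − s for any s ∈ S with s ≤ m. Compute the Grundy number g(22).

Compute g(0), g(1), … for moves {1, 3, 5}:
k:     0  1  2  3  4  5  6  7  8  9 10 11 12 13 14 15 16 17 18 19 20 21 22
g(k):  0  1  0  1  0  1  0  1  0  1  0  1  0  1  0  1  0  1  0  1  0  1  0
So g(22) = 0.

0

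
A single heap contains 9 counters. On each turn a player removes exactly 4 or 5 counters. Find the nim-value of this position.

Build the Grundy sequence with g(k) = mex{g(k−s) : s ∈ {4, 5}, s ≤ k}:
g(0) = mex{} = 0
g(1) = mex{} = 0
g(2) = mex{} = 0
g(3) = mex{} = 0
g(4) = mex{0} = 1
g(5) = mex{0} = 1
g(6) = mex{0} = 1
g(7) = mex{0} = 1
g(8) = mex{0,1} = 2
g(9) = mex{1} = 0
So g(9) = 0.

0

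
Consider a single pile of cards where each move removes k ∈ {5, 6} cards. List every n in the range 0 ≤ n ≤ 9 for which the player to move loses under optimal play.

0, 1, 2, 3, 4

Grundy values for subtraction set {5, 6}:
k:     0  1  2  3  4  5  6  7  8  9
g(k):  0  0  0  0  0  1  1  1  1  1
The P-positions (g = 0) in 0..9 are 0, 1, 2, 3, 4.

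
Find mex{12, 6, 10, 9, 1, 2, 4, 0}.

The values 0, 1, 2 are all present; 3 is the first non-negative integer missing from the set.

3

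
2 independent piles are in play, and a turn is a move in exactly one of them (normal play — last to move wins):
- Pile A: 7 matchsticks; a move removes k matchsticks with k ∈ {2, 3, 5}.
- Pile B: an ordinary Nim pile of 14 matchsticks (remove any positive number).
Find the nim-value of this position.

14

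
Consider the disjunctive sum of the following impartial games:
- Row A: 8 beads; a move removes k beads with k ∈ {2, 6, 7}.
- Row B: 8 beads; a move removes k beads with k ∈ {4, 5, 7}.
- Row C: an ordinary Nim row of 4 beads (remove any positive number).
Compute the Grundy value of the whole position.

4

For row A, compute g(0), g(1), … with moves {2, 6, 7}:
g(0) = mex{} = 0
g(1) = mex{} = 0
g(2) = mex{0} = 1
g(3) = mex{0} = 1
g(4) = mex{1} = 0
g(5) = mex{1} = 0
g(6) = mex{0} = 1
g(7) = mex{0} = 1
g(8) = mex{0,1} = 2
So g(8) = 2.
For row B, compute g(0), g(1), … with moves {4, 5, 7}:
g(0) = mex{} = 0
g(1) = mex{} = 0
g(2) = mex{} = 0
g(3) = mex{} = 0
g(4) = mex{0} = 1
g(5) = mex{0} = 1
g(6) = mex{0} = 1
g(7) = mex{0} = 1
g(8) = mex{0,1} = 2
So g(8) = 2.
Row C is a plain Nim row of size 4, so its Grundy value is 4.
The value of a disjunctive sum is the nim-sum of the parts.
Combined value = 2 ⊕ 2 ⊕ 4 = 4.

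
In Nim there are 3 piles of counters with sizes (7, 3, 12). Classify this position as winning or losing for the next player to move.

Winning position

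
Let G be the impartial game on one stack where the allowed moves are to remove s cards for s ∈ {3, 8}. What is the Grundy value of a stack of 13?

Build the Grundy sequence with g(k) = mex{g(k−s) : s ∈ {3, 8}, s ≤ k}:
g(0) = mex{} = 0
g(1) = mex{} = 0
g(2) = mex{} = 0
g(3) = mex{0} = 1
g(4) = mex{0} = 1
g(5) = mex{0} = 1
g(6) = mex{1} = 0
g(7) = mex{1} = 0
g(8) = mex{0,1} = 2
g(9) = mex{0} = 1
g(10) = mex{0} = 1
g(11) = mex{1,2} = 0
g(12) = mex{1} = 0
g(13) = mex{1} = 0
So g(13) = 0.

0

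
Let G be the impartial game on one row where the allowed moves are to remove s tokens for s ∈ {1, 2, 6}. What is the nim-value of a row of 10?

0

Grundy values for subtraction set {1, 2, 6}:
k:     0  1  2  3  4  5  6  7  8  9 10
g(k):  0  1  2  0  1  2  3  0  1  2  0
So g(10) = 0.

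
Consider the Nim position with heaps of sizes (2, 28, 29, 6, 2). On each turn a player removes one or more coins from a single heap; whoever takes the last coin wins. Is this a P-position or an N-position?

Nim-sum: 2 XOR 28 XOR 29 XOR 6 XOR 2 = 7.
The nim-sum is 7 ≠ 0, so this is an N-position: the player to move can win.

N-position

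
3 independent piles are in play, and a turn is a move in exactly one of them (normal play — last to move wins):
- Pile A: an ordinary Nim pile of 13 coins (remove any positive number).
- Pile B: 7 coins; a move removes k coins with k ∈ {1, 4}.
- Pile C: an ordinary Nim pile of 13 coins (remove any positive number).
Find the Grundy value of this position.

0

Pile A is a plain Nim pile of size 13, so its Grundy value is 13.
Grundy values for pile B (subtraction set {1, 4}):
g(0) = mex{} = 0
g(1) = mex{0} = 1
g(2) = mex{1} = 0
g(3) = mex{0} = 1
g(4) = mex{0,1} = 2
g(5) = mex{1,2} = 0
g(6) = mex{0} = 1
g(7) = mex{1} = 0
So g(7) = 0.
Pile C is a plain Nim pile of size 13, so its Grundy value is 13.
The value of a disjunctive sum is the nim-sum of the parts.
Combined value = 13 ⊕ 0 ⊕ 13 = 0.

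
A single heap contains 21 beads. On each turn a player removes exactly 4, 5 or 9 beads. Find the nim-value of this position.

2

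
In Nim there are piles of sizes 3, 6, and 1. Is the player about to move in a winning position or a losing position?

Write each in binary and XOR column by column:
  011  (3)
  110  (6)
  001  (1)
  ---
  100  (4)
The nim-sum is 4 ≠ 0, so this is an N-position: the player to move can win.

Winning position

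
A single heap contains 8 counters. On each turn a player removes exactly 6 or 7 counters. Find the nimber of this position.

Compute g(0), g(1), … for moves {6, 7}:
k:     0  1  2  3  4  5  6  7  8
g(k):  0  0  0  0  0  0  1  1  1
So g(8) = 1.

1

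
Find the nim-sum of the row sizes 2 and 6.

4

Nim-sum: 2 XOR 6 = 4.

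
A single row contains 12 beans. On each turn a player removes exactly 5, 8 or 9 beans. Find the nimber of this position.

2

Grundy values for subtraction set {5, 8, 9}:
k:     0  1  2  3  4  5  6  7  8  9 10 11 12
g(k):  0  0  0  0  0  1  1  1  1  1  2  2  2
So g(12) = 2.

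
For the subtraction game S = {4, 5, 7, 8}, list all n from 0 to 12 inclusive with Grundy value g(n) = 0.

0, 1, 2, 3, 12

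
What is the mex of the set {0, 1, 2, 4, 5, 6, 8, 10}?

The values 0, 1, 2 are all present; 3 is the first non-negative integer missing from the set.

3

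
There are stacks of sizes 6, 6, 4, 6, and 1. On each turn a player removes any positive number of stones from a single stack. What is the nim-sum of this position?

3

Nim-sum: 6 XOR 6 XOR 4 XOR 6 XOR 1 = 3.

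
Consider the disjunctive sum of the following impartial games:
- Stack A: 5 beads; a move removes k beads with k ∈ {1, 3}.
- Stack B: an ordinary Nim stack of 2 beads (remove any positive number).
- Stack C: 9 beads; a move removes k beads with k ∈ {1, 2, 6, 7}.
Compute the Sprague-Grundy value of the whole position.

For stack A, compute g(0), g(1), … with moves {1, 3}:
k:     0  1  2  3  4  5
g(k):  0  1  0  1  0  1
So g(5) = 1.
Stack B is a plain Nim stack of size 2, so its Grundy value is 2.
For stack C, compute g(0), g(1), … with moves {1, 2, 6, 7}:
g(0) = mex{} = 0
g(1) = mex{0} = 1
g(2) = mex{0,1} = 2
g(3) = mex{1,2} = 0
g(4) = mex{0,2} = 1
g(5) = mex{0,1} = 2
g(6) = mex{0,1,2} = 3
g(7) = mex{0,1,2,3} = 4
g(8) = mex{1,2,3,4} = 0
g(9) = mex{0,2,4} = 1
So g(9) = 1.
The value of a disjunctive sum is the nim-sum of the parts.
Combined value = 1 XOR 2 XOR 1 = 2.

2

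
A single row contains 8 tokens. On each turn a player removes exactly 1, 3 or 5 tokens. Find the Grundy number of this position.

0

Grundy values for subtraction set {1, 3, 5}:
g(0) = mex{} = 0
g(1) = mex{0} = 1
g(2) = mex{1} = 0
g(3) = mex{0} = 1
g(4) = mex{1} = 0
g(5) = mex{0} = 1
g(6) = mex{1} = 0
g(7) = mex{0} = 1
g(8) = mex{1} = 0
So g(8) = 0.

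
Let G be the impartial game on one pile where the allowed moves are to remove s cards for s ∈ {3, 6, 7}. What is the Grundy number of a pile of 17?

Compute g(0), g(1), … for moves {3, 6, 7}:
k:     0  1  2  3  4  5  6  7  8  9 10 11 12 13 14 15 16 17
g(k):  0  0  0  1  1  1  2  2  2  3  0  0  0  1  1  1  2  2
So g(17) = 2.

2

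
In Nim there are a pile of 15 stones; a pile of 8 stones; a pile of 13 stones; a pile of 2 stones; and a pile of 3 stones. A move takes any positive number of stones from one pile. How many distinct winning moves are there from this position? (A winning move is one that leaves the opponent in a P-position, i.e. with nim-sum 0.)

3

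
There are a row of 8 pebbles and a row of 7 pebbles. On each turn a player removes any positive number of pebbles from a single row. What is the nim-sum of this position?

Nim-sum: 8 ⊕ 7 = 15.

15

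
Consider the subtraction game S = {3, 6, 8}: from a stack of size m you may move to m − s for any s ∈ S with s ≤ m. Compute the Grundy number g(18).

2

Grundy values for subtraction set {3, 6, 8}:
k:     0  1  2  3  4  5  6  7  8  9 10 11 12 13 14 15 16 17 18
g(k):  0  0  0  1  1  1  2  2  2  3  3  0  0  0  1  1  1  2  2
So g(18) = 2.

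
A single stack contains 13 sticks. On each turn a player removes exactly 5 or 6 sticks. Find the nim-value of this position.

0

Build the Grundy sequence with g(k) = mex{g(k−s) : s ∈ {5, 6}, s ≤ k}:
g(0) = mex{} = 0
g(1) = mex{} = 0
g(2) = mex{} = 0
g(3) = mex{} = 0
g(4) = mex{} = 0
g(5) = mex{0} = 1
g(6) = mex{0} = 1
g(7) = mex{0} = 1
g(8) = mex{0} = 1
g(9) = mex{0} = 1
g(10) = mex{0,1} = 2
g(11) = mex{1} = 0
g(12) = mex{1} = 0
g(13) = mex{1} = 0
So g(13) = 0.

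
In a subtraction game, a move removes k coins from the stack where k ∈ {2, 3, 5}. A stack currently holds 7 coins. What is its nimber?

0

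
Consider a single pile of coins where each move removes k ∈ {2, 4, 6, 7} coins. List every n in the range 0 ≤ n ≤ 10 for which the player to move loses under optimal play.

0, 1, 9, 10

Build the Grundy sequence with g(k) = mex{g(k−s) : s ∈ {2, 4, 6, 7}, s ≤ k}:
g(0) = mex{} = 0
g(1) = mex{} = 0
g(2) = mex{0} = 1
g(3) = mex{0} = 1
g(4) = mex{0,1} = 2
g(5) = mex{0,1} = 2
g(6) = mex{0,1,2} = 3
g(7) = mex{0,1,2} = 3
g(8) = mex{0,1,2,3} = 4
g(9) = mex{1,2,3} = 0
g(10) = mex{1,2,3,4} = 0
The P-positions (g = 0) in 0..10 are 0, 1, 9, 10.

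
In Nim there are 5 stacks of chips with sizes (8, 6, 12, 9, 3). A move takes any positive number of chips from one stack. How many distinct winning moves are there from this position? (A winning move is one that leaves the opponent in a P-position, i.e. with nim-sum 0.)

3

In binary:
  1000  (8)
  0110  (6)
  1100  (12)
  1001  (9)
  0011  (3)
  ----
  1000  (8)
The overall nim-sum is X = 8. A stack of size p has a winning move iff p XOR X < p (reduce it to p XOR X).
  8: 8 XOR 8 = 0 < 8 — winning move (to 0).
  6: 6 XOR 8 = 14 ≥ 6 — no move.
  12: 12 XOR 8 = 4 < 12 — winning move (to 4).
  9: 9 XOR 8 = 1 < 9 — winning move (to 1).
  3: 3 XOR 8 = 11 ≥ 3 — no move.
That gives 3 winning moves.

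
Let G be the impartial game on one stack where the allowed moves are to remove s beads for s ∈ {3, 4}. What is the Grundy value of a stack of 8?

Build the Grundy sequence with g(k) = mex{g(k−s) : s ∈ {3, 4}, s ≤ k}:
g(0) = mex{} = 0
g(1) = mex{} = 0
g(2) = mex{} = 0
g(3) = mex{0} = 1
g(4) = mex{0} = 1
g(5) = mex{0} = 1
g(6) = mex{0,1} = 2
g(7) = mex{1} = 0
g(8) = mex{1} = 0
So g(8) = 0.

0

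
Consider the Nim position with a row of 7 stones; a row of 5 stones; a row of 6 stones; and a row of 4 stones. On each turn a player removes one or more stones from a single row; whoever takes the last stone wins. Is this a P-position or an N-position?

P-position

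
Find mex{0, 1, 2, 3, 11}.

4

The values 0, 1, 2, 3 are all present; 4 is the first non-negative integer missing from the set.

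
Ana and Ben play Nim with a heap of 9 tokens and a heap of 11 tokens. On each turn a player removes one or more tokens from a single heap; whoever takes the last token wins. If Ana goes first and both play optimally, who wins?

Ana wins

Nim-sum: 9 ^ 11 = 2.
The nim-sum is 2 ≠ 0, so this is an N-position: the player to move can win; Ana has a winning move.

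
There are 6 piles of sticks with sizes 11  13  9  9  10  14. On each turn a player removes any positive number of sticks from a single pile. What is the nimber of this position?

2

Compute the nim-sum pairwise:
11 XOR 13 = 6
6 XOR 9 = 15
15 XOR 9 = 6
6 XOR 10 = 12
12 XOR 14 = 2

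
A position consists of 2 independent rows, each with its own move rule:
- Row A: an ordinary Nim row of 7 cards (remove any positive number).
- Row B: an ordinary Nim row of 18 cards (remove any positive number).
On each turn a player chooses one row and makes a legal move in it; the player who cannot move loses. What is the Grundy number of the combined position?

Row A is a plain Nim row of size 7, so its Grundy value is 7.
Row B is a plain Nim row of size 18, so its Grundy value is 18.
The value of a disjunctive sum is the nim-sum of the parts.
Combined value = 7 ⊕ 18 = 21.

21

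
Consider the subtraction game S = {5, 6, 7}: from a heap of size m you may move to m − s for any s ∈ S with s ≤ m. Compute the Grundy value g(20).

1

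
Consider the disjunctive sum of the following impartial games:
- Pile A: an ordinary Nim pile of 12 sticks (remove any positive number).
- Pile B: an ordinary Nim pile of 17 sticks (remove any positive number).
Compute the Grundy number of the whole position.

29

Pile A is a plain Nim pile of size 12, so its Grundy value is 12.
Pile B is a plain Nim pile of size 17, so its Grundy value is 17.
The value of a disjunctive sum is the nim-sum of the parts.
Combined value = 12 XOR 17 = 29.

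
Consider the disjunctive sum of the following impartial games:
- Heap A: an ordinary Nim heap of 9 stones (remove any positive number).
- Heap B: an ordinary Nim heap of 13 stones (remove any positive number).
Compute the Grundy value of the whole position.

4

Heap A is a plain Nim heap of size 9, so its Grundy value is 9.
Heap B is a plain Nim heap of size 13, so its Grundy value is 13.
By the Sprague-Grundy theorem, the Grundy value of a sum of independent games is the XOR of the component values.
Combined value = 9 ⊕ 13 = 4.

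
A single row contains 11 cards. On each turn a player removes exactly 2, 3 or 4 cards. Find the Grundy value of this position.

2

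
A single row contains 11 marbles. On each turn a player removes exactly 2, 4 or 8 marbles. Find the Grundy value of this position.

2

Grundy values for subtraction set {2, 4, 8}:
k:     0  1  2  3  4  5  6  7  8  9 10 11
g(k):  0  0  1  1  2  2  0  0  1  1  2  2
So g(11) = 2.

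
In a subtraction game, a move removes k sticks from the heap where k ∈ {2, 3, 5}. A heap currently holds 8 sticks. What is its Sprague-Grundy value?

Build the Grundy sequence with g(k) = mex{g(k−s) : s ∈ {2, 3, 5}, s ≤ k}:
k:     0  1  2  3  4  5  6  7  8
g(k):  0  0  1  1  2  2  3  0  0
So g(8) = 0.

0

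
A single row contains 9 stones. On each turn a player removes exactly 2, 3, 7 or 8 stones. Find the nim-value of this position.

Build the Grundy sequence with g(k) = mex{g(k−s) : s ∈ {2, 3, 7, 8}, s ≤ k}:
g(0) = mex{} = 0
g(1) = mex{} = 0
g(2) = mex{0} = 1
g(3) = mex{0} = 1
g(4) = mex{0,1} = 2
g(5) = mex{1} = 0
g(6) = mex{1,2} = 0
g(7) = mex{0,2} = 1
g(8) = mex{0} = 1
g(9) = mex{0,1} = 2
So g(9) = 2.

2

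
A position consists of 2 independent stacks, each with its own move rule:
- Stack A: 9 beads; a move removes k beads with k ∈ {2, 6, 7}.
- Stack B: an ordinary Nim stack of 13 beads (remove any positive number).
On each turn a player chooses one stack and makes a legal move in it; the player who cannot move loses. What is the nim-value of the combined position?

For stack A, compute g(0), g(1), … with moves {2, 6, 7}:
g(0) = mex{} = 0
g(1) = mex{} = 0
g(2) = mex{0} = 1
g(3) = mex{0} = 1
g(4) = mex{1} = 0
g(5) = mex{1} = 0
g(6) = mex{0} = 1
g(7) = mex{0} = 1
g(8) = mex{0,1} = 2
g(9) = mex{1} = 0
So g(9) = 0.
Stack B is a plain Nim stack of size 13, so its Grundy value is 13.
By the Sprague-Grundy theorem, the Grundy value of a sum of independent games is the XOR of the component values.
Combined value = 0 ⊕ 13 = 13.

13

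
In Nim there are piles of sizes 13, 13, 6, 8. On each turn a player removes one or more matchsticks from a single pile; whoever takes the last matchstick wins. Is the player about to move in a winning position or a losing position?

Nim-sum: 13 ⊕ 13 ⊕ 6 ⊕ 8 = 14.
The nim-sum is 14 ≠ 0, so this is an N-position: the player to move can win.

Winning position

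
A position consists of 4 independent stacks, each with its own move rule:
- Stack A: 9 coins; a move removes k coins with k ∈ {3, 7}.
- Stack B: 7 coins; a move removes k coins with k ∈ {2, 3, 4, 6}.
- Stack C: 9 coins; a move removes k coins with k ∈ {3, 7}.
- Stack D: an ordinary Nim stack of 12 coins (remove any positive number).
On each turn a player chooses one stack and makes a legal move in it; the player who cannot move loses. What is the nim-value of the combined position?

15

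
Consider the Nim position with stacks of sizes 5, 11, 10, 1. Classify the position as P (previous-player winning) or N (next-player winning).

N-position

Write each in binary and XOR column by column:
  0101  (5)
  1011  (11)
  1010  (10)
  0001  (1)
  ----
  0101  (5)
The nim-sum is 5 ≠ 0, so this is an N-position: the player to move can win.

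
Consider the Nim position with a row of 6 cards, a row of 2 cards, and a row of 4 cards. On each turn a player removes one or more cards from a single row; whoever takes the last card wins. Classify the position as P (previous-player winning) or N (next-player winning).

P-position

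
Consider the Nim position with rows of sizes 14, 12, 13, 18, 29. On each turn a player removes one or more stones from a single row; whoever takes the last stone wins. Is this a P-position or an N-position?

In binary:
  01110  (14)
  01100  (12)
  01101  (13)
  10010  (18)
  11101  (29)
  -----
  00000  (0)
The nim-sum is 0, so this is a P-position: the player to move is in a losing position under optimal play.

P-position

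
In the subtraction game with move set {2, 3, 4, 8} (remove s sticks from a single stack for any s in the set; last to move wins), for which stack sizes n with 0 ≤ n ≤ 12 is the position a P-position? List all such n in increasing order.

Grundy values for subtraction set {2, 3, 4, 8}:
k:     0  1  2  3  4  5  6  7  8  9 10 11 12
g(k):  0  0  1  1  2  2  0  0  1  1  2  2  0
The P-positions (g = 0) in 0..12 are 0, 1, 6, 7, 12.

0, 1, 6, 7, 12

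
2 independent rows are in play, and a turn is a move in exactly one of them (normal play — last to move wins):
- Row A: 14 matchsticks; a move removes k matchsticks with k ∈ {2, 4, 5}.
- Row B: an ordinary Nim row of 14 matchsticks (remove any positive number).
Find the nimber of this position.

14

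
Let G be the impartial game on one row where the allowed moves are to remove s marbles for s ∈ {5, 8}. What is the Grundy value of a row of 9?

Compute g(0), g(1), … for moves {5, 8}:
k:     0  1  2  3  4  5  6  7  8  9
g(k):  0  0  0  0  0  1  1  1  1  1
So g(9) = 1.

1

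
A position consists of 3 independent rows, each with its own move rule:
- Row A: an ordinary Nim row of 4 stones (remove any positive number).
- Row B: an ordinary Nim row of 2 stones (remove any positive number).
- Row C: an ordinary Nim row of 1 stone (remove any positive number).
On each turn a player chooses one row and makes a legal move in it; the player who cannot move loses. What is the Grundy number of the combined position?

7

Row A is a plain Nim row of size 4, so its Grundy value is 4.
Row B is a plain Nim row of size 2, so its Grundy value is 2.
Row C is a plain Nim row of size 1, so its Grundy value is 1.
The value of a disjunctive sum is the nim-sum of the parts.
Combined value = 4 XOR 2 XOR 1 = 7.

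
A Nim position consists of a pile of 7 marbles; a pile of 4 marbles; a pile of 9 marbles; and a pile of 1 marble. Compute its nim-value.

Compute the nim-sum pairwise:
7 ⊕ 4 = 3
3 ⊕ 9 = 10
10 ⊕ 1 = 11

11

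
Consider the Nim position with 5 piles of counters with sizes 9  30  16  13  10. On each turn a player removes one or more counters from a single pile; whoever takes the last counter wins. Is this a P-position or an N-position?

P-position

Bitwise XOR of the heap sizes:
  01001  (9)
  11110  (30)
  10000  (16)
  01101  (13)
  01010  (10)
  -----
  00000  (0)
The nim-sum is 0, so this is a P-position: the player to move is in a losing position under optimal play.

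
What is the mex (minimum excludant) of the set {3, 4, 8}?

0

0 is not in the set, so the mex is 0.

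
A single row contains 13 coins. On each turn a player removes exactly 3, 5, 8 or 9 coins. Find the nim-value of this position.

Compute g(0), g(1), … for moves {3, 5, 8, 9}:
k:     0  1  2  3  4  5  6  7  8  9 10 11 12 13
g(k):  0  0  0  1  1  1  2  2  2  3  3  3  0  0
So g(13) = 0.

0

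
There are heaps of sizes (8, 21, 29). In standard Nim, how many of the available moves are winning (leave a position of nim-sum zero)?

Nim-sum: 8 ⊕ 21 ⊕ 29 = 0.
The nim-sum is already 0, so every move leaves a nonzero nim-sum — there are no winning moves.

0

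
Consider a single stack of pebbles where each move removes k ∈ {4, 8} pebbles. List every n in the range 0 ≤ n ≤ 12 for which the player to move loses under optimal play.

Compute g(0), g(1), … for moves {4, 8}:
k:     0  1  2  3  4  5  6  7  8  9 10 11 12
g(k):  0  0  0  0  1  1  1  1  2  2  2  2  0
The P-positions (g = 0) in 0..12 are 0, 1, 2, 3, 12.

0, 1, 2, 3, 12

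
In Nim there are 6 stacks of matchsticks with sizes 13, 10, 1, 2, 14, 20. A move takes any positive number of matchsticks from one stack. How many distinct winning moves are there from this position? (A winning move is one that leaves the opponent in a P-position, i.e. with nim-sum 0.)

1

Write each in binary and XOR column by column:
  01101  (13)
  01010  (10)
  00001  (1)
  00010  (2)
  01110  (14)
  10100  (20)
  -----
  11110  (30)
The overall nim-sum is X = 30. A stack of size p has a winning move iff p XOR X < p (reduce it to p XOR X).
  13: 13 XOR 30 = 19 ≥ 13 — no move.
  10: 10 XOR 30 = 20 ≥ 10 — no move.
  1: 1 XOR 30 = 31 ≥ 1 — no move.
  2: 2 XOR 30 = 28 ≥ 2 — no move.
  14: 14 XOR 30 = 16 ≥ 14 — no move.
  20: 20 XOR 30 = 10 < 20 — winning move (to 10).
That gives 1 winning move.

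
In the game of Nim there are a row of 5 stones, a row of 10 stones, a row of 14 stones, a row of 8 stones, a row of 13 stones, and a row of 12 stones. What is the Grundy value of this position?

8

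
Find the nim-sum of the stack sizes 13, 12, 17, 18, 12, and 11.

Write each in binary and XOR column by column:
  01101  (13)
  01100  (12)
  10001  (17)
  10010  (18)
  01100  (12)
  01011  (11)
  -----
  00101  (5)

5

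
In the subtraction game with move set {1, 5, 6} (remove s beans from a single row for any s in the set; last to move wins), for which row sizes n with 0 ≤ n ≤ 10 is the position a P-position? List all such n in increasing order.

0, 2, 4

Compute g(0), g(1), … for moves {1, 5, 6}:
g(0) = mex{} = 0
g(1) = mex{0} = 1
g(2) = mex{1} = 0
g(3) = mex{0} = 1
g(4) = mex{1} = 0
g(5) = mex{0} = 1
g(6) = mex{0,1} = 2
g(7) = mex{0,1,2} = 3
g(8) = mex{0,1,3} = 2
g(9) = mex{0,1,2} = 3
g(10) = mex{0,1,3} = 2
The P-positions (g = 0) in 0..10 are 0, 2, 4.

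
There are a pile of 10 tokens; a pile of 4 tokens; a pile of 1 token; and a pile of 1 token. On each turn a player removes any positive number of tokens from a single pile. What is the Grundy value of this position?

14

Compute the nim-sum pairwise:
10 ⊕ 4 = 14
14 ⊕ 1 = 15
15 ⊕ 1 = 14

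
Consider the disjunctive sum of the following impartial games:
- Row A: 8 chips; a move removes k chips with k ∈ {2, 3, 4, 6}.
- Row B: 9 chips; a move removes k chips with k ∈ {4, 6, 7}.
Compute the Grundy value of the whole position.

Build the Grundy sequence for row A with g(k) = mex{g(k−s) : s ∈ {2, 3, 4, 6}, s ≤ k}:
g(0) = mex{} = 0
g(1) = mex{} = 0
g(2) = mex{0} = 1
g(3) = mex{0} = 1
g(4) = mex{0,1} = 2
g(5) = mex{0,1} = 2
g(6) = mex{0,1,2} = 3
g(7) = mex{0,1,2} = 3
g(8) = mex{1,2,3} = 0
So g(8) = 0.
For row B, compute g(0), g(1), … with moves {4, 6, 7}:
g(0) = mex{} = 0
g(1) = mex{} = 0
g(2) = mex{} = 0
g(3) = mex{} = 0
g(4) = mex{0} = 1
g(5) = mex{0} = 1
g(6) = mex{0} = 1
g(7) = mex{0} = 1
g(8) = mex{0,1} = 2
g(9) = mex{0,1} = 2
So g(9) = 2.
By the Sprague-Grundy theorem, the Grundy value of a sum of independent games is the XOR of the component values.
Combined value = 0 ⊕ 2 = 2.

2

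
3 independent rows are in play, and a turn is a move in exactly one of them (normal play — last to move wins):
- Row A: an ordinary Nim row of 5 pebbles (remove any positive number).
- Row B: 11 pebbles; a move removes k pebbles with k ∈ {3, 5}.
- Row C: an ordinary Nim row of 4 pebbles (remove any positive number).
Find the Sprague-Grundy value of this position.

Row A is a plain Nim row of size 5, so its Grundy value is 5.
Build the Grundy sequence for row B with g(k) = mex{g(k−s) : s ∈ {3, 5}, s ≤ k}:
k:     0  1  2  3  4  5  6  7  8  9 10 11
g(k):  0  0  0  1  1  1  2  2  0  0  0  1
So g(11) = 1.
Row C is a plain Nim row of size 4, so its Grundy value is 4.
By the Sprague-Grundy theorem, the Grundy value of a sum of independent games is the XOR of the component values.
Combined value = 5 ⊕ 1 ⊕ 4 = 0.

0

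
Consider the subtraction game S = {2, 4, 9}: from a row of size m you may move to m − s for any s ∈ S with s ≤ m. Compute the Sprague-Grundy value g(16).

2

Compute g(0), g(1), … for moves {2, 4, 9}:
k:     0  1  2  3  4  5  6  7  8  9 10 11 12 13 14 15 16
g(k):  0  0  1  1  2  2  0  0  1  1  2  2  0  0  1  1  2
So g(16) = 2.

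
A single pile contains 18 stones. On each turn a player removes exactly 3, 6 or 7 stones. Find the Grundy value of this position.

Grundy values for subtraction set {3, 6, 7}:
k:     0  1  2  3  4  5  6  7  8  9 10 11 12 13 14 15 16 17 18
g(k):  0  0  0  1  1  1  2  2  2  3  0  0  0  1  1  1  2  2  2
So g(18) = 2.

2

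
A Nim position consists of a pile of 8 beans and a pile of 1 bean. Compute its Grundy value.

Nim-sum: 8 ⊕ 1 = 9.

9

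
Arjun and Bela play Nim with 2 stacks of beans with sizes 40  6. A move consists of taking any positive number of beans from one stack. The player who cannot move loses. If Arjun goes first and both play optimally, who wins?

Arjun wins

Nim-sum: 40 ^ 6 = 46.
The nim-sum is 46 ≠ 0, so this is an N-position: the player to move can win; Arjun has a winning move.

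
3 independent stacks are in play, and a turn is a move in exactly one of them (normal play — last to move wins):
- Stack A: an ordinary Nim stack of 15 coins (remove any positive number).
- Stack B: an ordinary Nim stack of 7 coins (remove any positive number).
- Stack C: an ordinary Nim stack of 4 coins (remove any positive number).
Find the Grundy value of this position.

12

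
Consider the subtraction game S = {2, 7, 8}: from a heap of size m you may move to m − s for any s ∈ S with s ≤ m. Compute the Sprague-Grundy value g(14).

0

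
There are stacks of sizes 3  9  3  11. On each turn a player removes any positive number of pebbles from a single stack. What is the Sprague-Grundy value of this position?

2

Nim-sum: 3 XOR 9 XOR 3 XOR 11 = 2.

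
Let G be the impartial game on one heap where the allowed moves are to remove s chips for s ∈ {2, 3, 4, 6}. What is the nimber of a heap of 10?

1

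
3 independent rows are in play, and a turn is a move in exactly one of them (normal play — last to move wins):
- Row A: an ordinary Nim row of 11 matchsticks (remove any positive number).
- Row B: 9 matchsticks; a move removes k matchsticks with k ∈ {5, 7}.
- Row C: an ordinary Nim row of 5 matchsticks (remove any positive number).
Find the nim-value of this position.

15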